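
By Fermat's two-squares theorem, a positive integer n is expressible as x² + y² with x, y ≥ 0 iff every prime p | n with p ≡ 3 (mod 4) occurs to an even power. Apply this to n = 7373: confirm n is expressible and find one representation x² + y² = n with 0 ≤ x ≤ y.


Step 1: Factor n = 7373 = 73 · 101.
Step 2: Check the mod-4 condition on each prime factor: 73 ≡ 1 (mod 4), exponent 1; 101 ≡ 1 (mod 4), exponent 1.
All primes ≡ 3 (mod 4) appear to even exponent (or don't appear), so by the two-squares theorem n IS expressible as a sum of two squares.
Step 3: Build a representation. Here n = 73 · 101 is a product of primes ≡ 1 (mod 4). Each prime p ≡ 1 (mod 4) is itself a sum of two squares; find a² by testing p − a² for a perfect square:
  73: 73 − 1² = 72, 73 − 2² = 69, 73 − 3² = 64 = 8² ⇒ 73 = 3² + 8².
  101: 101 − 1² = 100 = 10² ⇒ 101 = 1² + 10².
  Combine using the Brahmagupta–Fibonacci identity (a² + b²)(c² + d²) = (ac − bd)² + (ad + bc)² = (ac + bd)² + (ad − bc)²:
  73 · 101 = 7373: from (3² + 8²)(1² + 10²), take (3·1 − 8·10, 3·10 + 8·1) = (3 − 80, 30 + 8) = (-77, 38); dropping signs (only squares matter) gives (77, 38); check 77² + 38² = 5929 + 1444 = 7373 ✓.
Step 4: Order so x ≤ y and verify: 38² + 77² = 1444 + 5929 = 7373 = n. ✓

n = 7373 = 38² + 77² (one valid representation with x ≤ y).


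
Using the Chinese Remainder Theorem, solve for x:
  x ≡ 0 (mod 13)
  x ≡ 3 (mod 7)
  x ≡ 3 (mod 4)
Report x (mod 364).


Moduli 13, 7, 4 are pairwise coprime; by CRT there is a unique solution modulo M = 13 · 7 · 4 = 364.
Solve pairwise, accumulating the modulus:
  Start with x ≡ 0 (mod 13).
  Combine with x ≡ 3 (mod 7): since gcd(13, 7) = 1, we get a unique residue mod 91.
    Write x = 0 + 13·t and substitute into x ≡ 3 (mod 7): 13·t ≡ 3 − 0 = 3 (mod 7).
    Reduce coefficients mod 7: 6·t ≡ 3 (mod 7).
    The inverse of 6 mod 7 is 6 (since 6·6 = 36 = 5·7 + 1), so t ≡ 6·3 = 18 ≡ 4 (mod 7).
    Then x = 0 + 13·4 = 52, valid modulo lcm(13, 7) = 91: x ≡ 52 (mod 91).
  Combine with x ≡ 3 (mod 4): since gcd(91, 4) = 1, we get a unique residue mod 364.
    Write x = 52 + 91·t and substitute into x ≡ 3 (mod 4): 91·t ≡ 3 − 52 = -49 (mod 4).
    Reduce coefficients mod 4: 3·t ≡ 3 (mod 4).
    The inverse of 3 mod 4 is 3 (since 3·3 = 9 = 2·4 + 1), so t ≡ 3·3 = 9 ≡ 1 (mod 4).
    Then x = 52 + 91·1 = 143, valid modulo lcm(91, 4) = 364: x ≡ 143 (mod 364).
Verify: 143 mod 13 = 0 ✓, 143 mod 7 = 3 ✓, 143 mod 4 = 3 ✓.

x ≡ 143 (mod 364).


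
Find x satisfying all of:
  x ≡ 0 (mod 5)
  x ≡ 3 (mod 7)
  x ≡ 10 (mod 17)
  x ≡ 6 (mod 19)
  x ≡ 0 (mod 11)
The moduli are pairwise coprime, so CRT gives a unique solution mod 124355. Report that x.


Product of moduli M = 5 · 7 · 17 · 19 · 11 = 124355.
Merge one congruence at a time:
  Start: x ≡ 0 (mod 5).
  Combine with x ≡ 3 (mod 7); new modulus lcm = 35.
    Write x = 0 + 5·t and substitute into x ≡ 3 (mod 7): 5·t ≡ 3 − 0 = 3 (mod 7).
    The inverse of 5 mod 7 is 3 (since 5·3 = 15 = 2·7 + 1), so t ≡ 3·3 = 9 ≡ 2 (mod 7).
    Then x = 0 + 5·2 = 10, valid modulo lcm(5, 7) = 35: x ≡ 10 (mod 35).
  Combine with x ≡ 10 (mod 17); new modulus lcm = 595.
    Write x = 10 + 35·t and substitute into x ≡ 10 (mod 17): 35·t ≡ 10 − 10 = 0 (mod 17).
    Reduce coefficients mod 17: 1·t ≡ 0 (mod 17).
    So t ≡ 0 (mod 17).
    Then x = 10 + 35·0 = 10, valid modulo lcm(35, 17) = 595: x ≡ 10 (mod 595).
  Combine with x ≡ 6 (mod 19); new modulus lcm = 11305.
    Write x = 10 + 595·t and substitute into x ≡ 6 (mod 19): 595·t ≡ 6 − 10 = -4 (mod 19).
    Reduce coefficients mod 19: 6·t ≡ 15 (mod 19).
    The inverse of 6 mod 19 is 16 (since 6·16 = 96 = 5·19 + 1), so t ≡ 16·15 = 240 ≡ 12 (mod 19).
    Then x = 10 + 595·12 = 7150, valid modulo lcm(595, 19) = 11305: x ≡ 7150 (mod 11305).
  Combine with x ≡ 0 (mod 11); new modulus lcm = 124355.
    Write x = 7150 + 11305·t and substitute into x ≡ 0 (mod 11): 11305·t ≡ 0 − 7150 = -7150 (mod 11).
    Reduce coefficients mod 11: 8·t ≡ 0 (mod 11).
    The inverse of 8 mod 11 is 7 (since 8·7 = 56 = 5·11 + 1), so t ≡ 7·0 = 0 ≡ 0 (mod 11).
    Then x = 7150 + 11305·0 = 7150, valid modulo lcm(11305, 11) = 124355: x ≡ 7150 (mod 124355).
Verify against each original: 7150 mod 5 = 0, 7150 mod 7 = 3, 7150 mod 17 = 10, 7150 mod 19 = 6, 7150 mod 11 = 0.

x ≡ 7150 (mod 124355).


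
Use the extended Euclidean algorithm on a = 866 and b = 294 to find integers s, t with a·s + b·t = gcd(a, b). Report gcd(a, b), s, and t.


Euclidean algorithm on (866, 294) — divide until remainder is 0:
  866 = 2 · 294 + 278
  294 = 1 · 278 + 16
  278 = 17 · 16 + 6
  16 = 2 · 6 + 4
  6 = 1 · 4 + 2
  4 = 2 · 2 + 0
gcd(866, 294) = 2.
Track Bezout coefficients alongside the remainders: start with r₀ = 866 = a·1 + b·0 (s = 1, t = 0) and r₁ = 294 = a·0 + b·1 (s = 0, t = 1); each new remainder r_{k+1} = r_{k-1} − q_k·r_k inherits s_{k+1} = s_{k-1} − q_k·s_k, t_{k+1} = t_{k-1} − q_k·t_k, so r_k = a·s_k + b·t_k at every step:
  q = 2: r = 278, s = 1 − 2·0 = 1, t = 0 − 2·1 = -2  (check: 866·1 + 294·(-2) = 278)
  q = 1: r = 16, s = 0 − 1·1 = -1, t = 1 − 1·(-2) = 3  (check: 866·(-1) + 294·3 = 16)
  q = 17: r = 6, s = 1 − 17·(-1) = 18, t = -2 − 17·3 = -53  (check: 866·18 + 294·(-53) = 6)
  q = 2: r = 4, s = -1 − 2·18 = -37, t = 3 − 2·(-53) = 109  (check: 866·(-37) + 294·109 = 4)
  q = 1: r = 2, s = 18 − 1·(-37) = 55, t = -53 − 1·109 = -162  (check: 866·55 + 294·(-162) = 2)
The row with r = 2 (the gcd) gives the Bezout coefficients s = 55, t = -162.
Result: 866 · (55) + 294 · (-162) = 2.

gcd(866, 294) = 2; s = 55, t = -162 (check: 866·55 + 294·(-162) = 2).


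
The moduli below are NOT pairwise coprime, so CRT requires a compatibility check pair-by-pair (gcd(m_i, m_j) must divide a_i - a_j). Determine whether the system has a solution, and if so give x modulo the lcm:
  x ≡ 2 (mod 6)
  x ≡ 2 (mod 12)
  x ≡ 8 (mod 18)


Moduli 6, 12, 18 are not pairwise coprime, so CRT works modulo lcm(m_i) when all pairwise compatibility conditions hold.
Pairwise compatibility: gcd(m_i, m_j) must divide a_i - a_j for every pair.
Merge one congruence at a time:
  Start: x ≡ 2 (mod 6).
  Combine with x ≡ 2 (mod 12): gcd(6, 12) = 6; 2 - 2 = 0, which IS divisible by 6, so compatible.
    Write x = 2 + 6·t and substitute into x ≡ 2 (mod 12): 6·t ≡ 2 − 2 = 0 (mod 12).
    Divide the congruence (and modulus) by g = 6: 1·t ≡ 0 (mod 2).
    So t ≡ 0 (mod 2).
    Then x = 2 + 6·0 = 2, valid modulo lcm(6, 12) = 12: x ≡ 2 (mod 12).
  Combine with x ≡ 8 (mod 18): gcd(12, 18) = 6; 8 - 2 = 6, which IS divisible by 6, so compatible.
    Write x = 2 + 12·t and substitute into x ≡ 8 (mod 18): 12·t ≡ 8 − 2 = 6 (mod 18).
    Divide the congruence (and modulus) by g = 6: 2·t ≡ 1 (mod 3).
    The inverse of 2 mod 3 is 2 (since 2·2 = 4 = 1·3 + 1), so t ≡ 2·1 = 2 ≡ 2 (mod 3).
    Then x = 2 + 12·2 = 26, valid modulo lcm(12, 18) = 36: x ≡ 26 (mod 36).
Verify: 26 mod 6 = 2, 26 mod 12 = 2, 26 mod 18 = 8.

x ≡ 26 (mod 36).


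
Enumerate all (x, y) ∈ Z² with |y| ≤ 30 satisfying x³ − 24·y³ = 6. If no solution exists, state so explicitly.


The equation is x³ - 24y³ = 6. For fixed y, x³ = 24·y³ + 6, so a solution requires the RHS to be a perfect cube.
Strategy: iterate y from -30 to 30, compute RHS = 24·y³ + 6, and check whether it is a (positive or negative) perfect cube.
Check small values of y:
  y = 0: RHS = 6 is not a perfect cube.
  y = 1: RHS = 30 is not a perfect cube.
  y = -1: RHS = -18 is not a perfect cube.
  y = 2: RHS = 198 is not a perfect cube.
  y = -2: RHS = -186 is not a perfect cube.
  y = 3: RHS = 654 is not a perfect cube.
  y = -3: RHS = -642 is not a perfect cube.
Continuing the search up to |y| = 30 finds no solutions either.
No (x, y) in the scanned range satisfies the equation.

No integer solutions with |y| ≤ 30.


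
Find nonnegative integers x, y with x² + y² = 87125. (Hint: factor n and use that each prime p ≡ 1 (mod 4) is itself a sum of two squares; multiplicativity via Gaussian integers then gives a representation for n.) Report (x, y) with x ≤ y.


Step 1: Factor n = 87125 = 5^3 · 17 · 41.
Step 2: Check the mod-4 condition on each prime factor: 5 ≡ 1 (mod 4), exponent 3; 17 ≡ 1 (mod 4), exponent 1; 41 ≡ 1 (mod 4), exponent 1.
All primes ≡ 3 (mod 4) appear to even exponent (or don't appear), so by the two-squares theorem n IS expressible as a sum of two squares.
Step 3: Build a representation. Group n = k² · m with k = 5 and m = 5 · 17 · 41 = 3485 (a product of primes ≡ 1 (mod 4)); a representation of m scales to one of n via (k·x)² + (k·y)² = k²(x² + y²). Each prime p ≡ 1 (mod 4) is itself a sum of two squares; find a² by testing p − a² for a perfect square:
  5: 5 − 1² = 4 = 2² ⇒ 5 = 1² + 2².
  17: 17 − 1² = 16 = 4² ⇒ 17 = 1² + 4².
  41: 41 − 1² = 40, 41 − 2² = 37, 41 − 3² = 32, 41 − 4² = 25 = 5² ⇒ 41 = 4² + 5².
  Combine using the Brahmagupta–Fibonacci identity (a² + b²)(c² + d²) = (ac − bd)² + (ad + bc)² = (ac + bd)² + (ad − bc)²:
  5 · 17 = 85: from (1² + 2²)(1² + 4²), take (1·1 − 2·4, 1·4 + 2·1) = (1 − 8, 4 + 2) = (-7, 6); dropping signs (only squares matter) gives (7, 6); check 7² + 6² = 49 + 36 = 85 ✓.
  85 · 41 = 3485: from (7² + 6²)(4² + 5²), take (7·4 − 6·5, 7·5 + 6·4) = (28 − 30, 35 + 24) = (-2, 59); dropping signs (only squares matter) gives (2, 59); check 2² + 59² = 4 + 3481 = 3485 ✓.
  Scale by k = 5: (5·2, 5·59) = (10, 295).
Step 4: Order so x ≤ y and verify: 10² + 295² = 100 + 87025 = 87125 = n. ✓

n = 87125 = 10² + 295² (one valid representation with x ≤ y).


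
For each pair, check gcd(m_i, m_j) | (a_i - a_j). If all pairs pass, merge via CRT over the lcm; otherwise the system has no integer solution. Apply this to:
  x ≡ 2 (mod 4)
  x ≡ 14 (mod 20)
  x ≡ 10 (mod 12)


Moduli 4, 20, 12 are not pairwise coprime, so CRT works modulo lcm(m_i) when all pairwise compatibility conditions hold.
Pairwise compatibility: gcd(m_i, m_j) must divide a_i - a_j for every pair.
Merge one congruence at a time:
  Start: x ≡ 2 (mod 4).
  Combine with x ≡ 14 (mod 20): gcd(4, 20) = 4; 14 - 2 = 12, which IS divisible by 4, so compatible.
    Write x = 2 + 4·t and substitute into x ≡ 14 (mod 20): 4·t ≡ 14 − 2 = 12 (mod 20).
    Divide the congruence (and modulus) by g = 4: 1·t ≡ 3 (mod 5).
    So t ≡ 3 (mod 5).
    Then x = 2 + 4·3 = 14, valid modulo lcm(4, 20) = 20: x ≡ 14 (mod 20).
  Combine with x ≡ 10 (mod 12): gcd(20, 12) = 4; 10 - 14 = -4, which IS divisible by 4, so compatible.
    Write x = 14 + 20·t and substitute into x ≡ 10 (mod 12): 20·t ≡ 10 − 14 = -4 (mod 12).
    Divide the congruence (and modulus) by g = 4: 5·t ≡ -1 (mod 3).
    Reduce coefficients mod 3: 2·t ≡ 2 (mod 3).
    The inverse of 2 mod 3 is 2 (since 2·2 = 4 = 1·3 + 1), so t ≡ 2·2 = 4 ≡ 1 (mod 3).
    Then x = 14 + 20·1 = 34, valid modulo lcm(20, 12) = 60: x ≡ 34 (mod 60).
Verify: 34 mod 4 = 2, 34 mod 20 = 14, 34 mod 12 = 10.

x ≡ 34 (mod 60).


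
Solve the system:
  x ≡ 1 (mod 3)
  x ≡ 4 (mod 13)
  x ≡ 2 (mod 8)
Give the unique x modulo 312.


Moduli 3, 13, 8 are pairwise coprime; by CRT there is a unique solution modulo M = 3 · 13 · 8 = 312.
Solve pairwise, accumulating the modulus:
  Start with x ≡ 1 (mod 3).
  Combine with x ≡ 4 (mod 13): since gcd(3, 13) = 1, we get a unique residue mod 39.
    Write x = 1 + 3·t and substitute into x ≡ 4 (mod 13): 3·t ≡ 4 − 1 = 3 (mod 13).
    The inverse of 3 mod 13 is 9 (since 3·9 = 27 = 2·13 + 1), so t ≡ 9·3 = 27 ≡ 1 (mod 13).
    Then x = 1 + 3·1 = 4, valid modulo lcm(3, 13) = 39: x ≡ 4 (mod 39).
  Combine with x ≡ 2 (mod 8): since gcd(39, 8) = 1, we get a unique residue mod 312.
    Write x = 4 + 39·t and substitute into x ≡ 2 (mod 8): 39·t ≡ 2 − 4 = -2 (mod 8).
    Reduce coefficients mod 8: 7·t ≡ 6 (mod 8).
    The inverse of 7 mod 8 is 7 (since 7·7 = 49 = 6·8 + 1), so t ≡ 7·6 = 42 ≡ 2 (mod 8).
    Then x = 4 + 39·2 = 82, valid modulo lcm(39, 8) = 312: x ≡ 82 (mod 312).
Verify: 82 mod 3 = 1 ✓, 82 mod 13 = 4 ✓, 82 mod 8 = 2 ✓.

x ≡ 82 (mod 312).


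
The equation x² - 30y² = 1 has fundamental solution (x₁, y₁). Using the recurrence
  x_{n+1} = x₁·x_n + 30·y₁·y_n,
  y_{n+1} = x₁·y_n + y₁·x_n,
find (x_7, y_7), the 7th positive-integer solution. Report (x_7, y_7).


Step 1: Find the fundamental solution (x₁, y₁) of x² - 30y² = 1.
  Expand √30 as a continued fraction. a₀ = ⌊√30⌋ = 5; iterate m_{k+1} = d_k·a_k − m_k, d_{k+1} = (30 − m_{k+1}²)/d_k, a_{k+1} = ⌊(a₀ + m_{k+1})/d_{k+1}⌋ (starting m₀ = 0, d₀ = 1), with convergents p_k = a_k·p_{k-1} + p_{k-2}, q_k = a_k·q_{k-1} + q_{k-2} (p₋₁ = 1, q₋₁ = 0):
  k = 0: a₀ = 5; p₀/q₀ = 5/1; p₀² − 30·q₀² = 25 − 30 = -5.
  k = 1: m = 5, d = 5, a = ⌊(5 + 5)/5⌋ = 2; p/q = (2·5 + 1)/(2·1 + 0) = 11/2; p² − 30·q² = 121 − 120 = 1.
  The first convergent with p² − 30·q² = 1 gives the fundamental solution (x₁, y₁) = (11, 2).
Step 2: Apply the recurrence (x_{n+1}, y_{n+1}) = (x₁x_n + 30y₁y_n, x₁y_n + y₁x_n) repeatedly.
  From (x_1, y_1) = (11, 2): x_2 = 11·11 + 30·2·2 = 241; y_2 = 11·2 + 2·11 = 44.
  From (x_2, y_2) = (241, 44): x_3 = 11·241 + 30·2·44 = 5291; y_3 = 11·44 + 2·241 = 966.
  From (x_3, y_3) = (5291, 966): x_4 = 11·5291 + 30·2·966 = 116161; y_4 = 11·966 + 2·5291 = 21208.
  From (x_4, y_4) = (116161, 21208): x_5 = 11·116161 + 30·2·21208 = 2550251; y_5 = 11·21208 + 2·116161 = 465610.
  From (x_5, y_5) = (2550251, 465610): x_6 = 11·2550251 + 30·2·465610 = 55989361; y_6 = 11·465610 + 2·2550251 = 10222212.
  From (x_6, y_6) = (55989361, 10222212): x_7 = 11·55989361 + 30·2·10222212 = 1229215691; y_7 = 11·10222212 + 2·55989361 = 224423054.
Step 3: Verify x_7² - 30·y_7² = 1510971215000607481 - 1510971215000607480 = 1 (should be 1). ✓

(x_1, y_1) = (11, 2); (x_7, y_7) = (1229215691, 224423054).


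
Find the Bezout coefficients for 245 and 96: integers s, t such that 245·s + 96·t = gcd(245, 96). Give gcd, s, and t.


Euclidean algorithm on (245, 96) — divide until remainder is 0:
  245 = 2 · 96 + 53
  96 = 1 · 53 + 43
  53 = 1 · 43 + 10
  43 = 4 · 10 + 3
  10 = 3 · 3 + 1
  3 = 3 · 1 + 0
gcd(245, 96) = 1.
Track Bezout coefficients alongside the remainders: start with r₀ = 245 = a·1 + b·0 (s = 1, t = 0) and r₁ = 96 = a·0 + b·1 (s = 0, t = 1); each new remainder r_{k+1} = r_{k-1} − q_k·r_k inherits s_{k+1} = s_{k-1} − q_k·s_k, t_{k+1} = t_{k-1} − q_k·t_k, so r_k = a·s_k + b·t_k at every step:
  q = 2: r = 53, s = 1 − 2·0 = 1, t = 0 − 2·1 = -2  (check: 245·1 + 96·(-2) = 53)
  q = 1: r = 43, s = 0 − 1·1 = -1, t = 1 − 1·(-2) = 3  (check: 245·(-1) + 96·3 = 43)
  q = 1: r = 10, s = 1 − 1·(-1) = 2, t = -2 − 1·3 = -5  (check: 245·2 + 96·(-5) = 10)
  q = 4: r = 3, s = -1 − 4·2 = -9, t = 3 − 4·(-5) = 23  (check: 245·(-9) + 96·23 = 3)
  q = 3: r = 1, s = 2 − 3·(-9) = 29, t = -5 − 3·23 = -74  (check: 245·29 + 96·(-74) = 1)
The row with r = 1 (the gcd) gives the Bezout coefficients s = 29, t = -74.
Result: 245 · (29) + 96 · (-74) = 1.

gcd(245, 96) = 1; s = 29, t = -74 (check: 245·29 + 96·(-74) = 1).


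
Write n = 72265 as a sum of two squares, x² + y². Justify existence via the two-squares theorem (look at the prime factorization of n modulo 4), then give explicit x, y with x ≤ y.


Step 1: Factor n = 72265 = 5 · 97 · 149.
Step 2: Check the mod-4 condition on each prime factor: 5 ≡ 1 (mod 4), exponent 1; 97 ≡ 1 (mod 4), exponent 1; 149 ≡ 1 (mod 4), exponent 1.
All primes ≡ 3 (mod 4) appear to even exponent (or don't appear), so by the two-squares theorem n IS expressible as a sum of two squares.
Step 3: Build a representation. Here n = 5 · 97 · 149 is a product of primes ≡ 1 (mod 4). Each prime p ≡ 1 (mod 4) is itself a sum of two squares; find a² by testing p − a² for a perfect square:
  5: 5 − 1² = 4 = 2² ⇒ 5 = 1² + 2².
  97: 97 − 1² = 96, 97 − 2² = 93, 97 − 3² = 88, 97 − 4² = 81 = 9² ⇒ 97 = 4² + 9².
  149: 149 − 1² = 148, 149 − 2² = 145, 149 − 3² = 140, 149 − 4² = 133, 149 − 5² = 124, 149 − 6² = 113, 149 − 7² = 100 = 10² ⇒ 149 = 7² + 10².
  Combine using the Brahmagupta–Fibonacci identity (a² + b²)(c² + d²) = (ac − bd)² + (ad + bc)² = (ac + bd)² + (ad − bc)²:
  5 · 97 = 485: from (1² + 2²)(4² + 9²), take (1·4 − 2·9, 1·9 + 2·4) = (4 − 18, 9 + 8) = (-14, 17); dropping signs (only squares matter) gives (14, 17); check 14² + 17² = 196 + 289 = 485 ✓.
  485 · 149 = 72265: from (14² + 17²)(7² + 10²), take (14·7 − 17·10, 14·10 + 17·7) = (98 − 170, 140 + 119) = (-72, 259); dropping signs (only squares matter) gives (72, 259); check 72² + 259² = 5184 + 67081 = 72265 ✓.
Step 4: Order so x ≤ y and verify: 72² + 259² = 5184 + 67081 = 72265 = n. ✓

n = 72265 = 72² + 259² (one valid representation with x ≤ y).


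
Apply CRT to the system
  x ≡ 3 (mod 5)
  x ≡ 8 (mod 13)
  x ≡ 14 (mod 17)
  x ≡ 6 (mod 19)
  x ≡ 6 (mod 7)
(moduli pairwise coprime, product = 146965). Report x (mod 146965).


Product of moduli M = 5 · 13 · 17 · 19 · 7 = 146965.
Merge one congruence at a time:
  Start: x ≡ 3 (mod 5).
  Combine with x ≡ 8 (mod 13); new modulus lcm = 65.
    Write x = 3 + 5·t and substitute into x ≡ 8 (mod 13): 5·t ≡ 8 − 3 = 5 (mod 13).
    The inverse of 5 mod 13 is 8 (since 5·8 = 40 = 3·13 + 1), so t ≡ 8·5 = 40 ≡ 1 (mod 13).
    Then x = 3 + 5·1 = 8, valid modulo lcm(5, 13) = 65: x ≡ 8 (mod 65).
  Combine with x ≡ 14 (mod 17); new modulus lcm = 1105.
    Write x = 8 + 65·t and substitute into x ≡ 14 (mod 17): 65·t ≡ 14 − 8 = 6 (mod 17).
    Reduce coefficients mod 17: 14·t ≡ 6 (mod 17).
    The inverse of 14 mod 17 is 11 (since 14·11 = 154 = 9·17 + 1), so t ≡ 11·6 = 66 ≡ 15 (mod 17).
    Then x = 8 + 65·15 = 983, valid modulo lcm(65, 17) = 1105: x ≡ 983 (mod 1105).
  Combine with x ≡ 6 (mod 19); new modulus lcm = 20995.
    Write x = 983 + 1105·t and substitute into x ≡ 6 (mod 19): 1105·t ≡ 6 − 983 = -977 (mod 19).
    Reduce coefficients mod 19: 3·t ≡ 11 (mod 19).
    The inverse of 3 mod 19 is 13 (since 3·13 = 39 = 2·19 + 1), so t ≡ 13·11 = 143 ≡ 10 (mod 19).
    Then x = 983 + 1105·10 = 12033, valid modulo lcm(1105, 19) = 20995: x ≡ 12033 (mod 20995).
  Combine with x ≡ 6 (mod 7); new modulus lcm = 146965.
    Write x = 12033 + 20995·t and substitute into x ≡ 6 (mod 7): 20995·t ≡ 6 − 12033 = -12027 (mod 7).
    Reduce coefficients mod 7: 2·t ≡ 6 (mod 7).
    The inverse of 2 mod 7 is 4 (since 2·4 = 8 = 1·7 + 1), so t ≡ 4·6 = 24 ≡ 3 (mod 7).
    Then x = 12033 + 20995·3 = 75018, valid modulo lcm(20995, 7) = 146965: x ≡ 75018 (mod 146965).
Verify against each original: 75018 mod 5 = 3, 75018 mod 13 = 8, 75018 mod 17 = 14, 75018 mod 19 = 6, 75018 mod 7 = 6.

x ≡ 75018 (mod 146965).


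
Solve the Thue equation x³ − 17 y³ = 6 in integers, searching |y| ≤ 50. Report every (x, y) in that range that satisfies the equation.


The equation is x³ - 17y³ = 6. For fixed y, x³ = 17·y³ + 6, so a solution requires the RHS to be a perfect cube.
Strategy: iterate y from -50 to 50, compute RHS = 17·y³ + 6, and check whether it is a (positive or negative) perfect cube.
Check small values of y:
  y = 0: RHS = 6 is not a perfect cube.
  y = 1: RHS = 23 is not a perfect cube.
  y = -1: RHS = -11 is not a perfect cube.
  y = 2: RHS = 142 is not a perfect cube.
  y = -2: RHS = -130 is not a perfect cube.
  y = 3: RHS = 465 is not a perfect cube.
  y = -3: RHS = -453 is not a perfect cube.
Continuing the search up to |y| = 50 finds no solutions either.
No (x, y) in the scanned range satisfies the equation.

No integer solutions with |y| ≤ 50.


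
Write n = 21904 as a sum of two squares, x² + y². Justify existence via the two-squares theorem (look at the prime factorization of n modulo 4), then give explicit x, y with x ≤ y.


Step 1: Factor n = 21904 = 2^4 · 37^2.
Step 2: Check the mod-4 condition on each prime factor: 2 = 2 (special); 37 ≡ 1 (mod 4), exponent 2.
All primes ≡ 3 (mod 4) appear to even exponent (or don't appear), so by the two-squares theorem n IS expressible as a sum of two squares.
Step 3: Build a representation. Group n = k² · m with k = 4 and m = 37 · 37 = 1369 (a product of primes ≡ 1 (mod 4)); a representation of m scales to one of n via (k·x)² + (k·y)² = k²(x² + y²). Each prime p ≡ 1 (mod 4) is itself a sum of two squares; find a² by testing p − a² for a perfect square:
  37: 37 − 1² = 36 = 6² ⇒ 37 = 1² + 6².
  Combine using the Brahmagupta–Fibonacci identity (a² + b²)(c² + d²) = (ac − bd)² + (ad + bc)² = (ac + bd)² + (ad − bc)²:
  37 · 37 = 1369: from (1² + 6²)(1² + 6²), take (1·1 − 6·6, 1·6 + 6·1) = (1 − 36, 6 + 6) = (-35, 12); dropping signs (only squares matter) gives (35, 12); check 35² + 12² = 1225 + 144 = 1369 ✓.
  Scale by k = 4: (4·35, 4·12) = (140, 48).
Step 4: Order so x ≤ y and verify: 48² + 140² = 2304 + 19600 = 21904 = n. ✓

n = 21904 = 48² + 140² (one valid representation with x ≤ y).


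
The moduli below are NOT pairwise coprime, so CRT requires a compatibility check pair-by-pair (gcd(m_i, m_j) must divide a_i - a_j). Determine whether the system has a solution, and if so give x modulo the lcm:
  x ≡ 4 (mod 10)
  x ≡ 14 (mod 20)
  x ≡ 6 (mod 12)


Moduli 10, 20, 12 are not pairwise coprime, so CRT works modulo lcm(m_i) when all pairwise compatibility conditions hold.
Pairwise compatibility: gcd(m_i, m_j) must divide a_i - a_j for every pair.
Merge one congruence at a time:
  Start: x ≡ 4 (mod 10).
  Combine with x ≡ 14 (mod 20): gcd(10, 20) = 10; 14 - 4 = 10, which IS divisible by 10, so compatible.
    Write x = 4 + 10·t and substitute into x ≡ 14 (mod 20): 10·t ≡ 14 − 4 = 10 (mod 20).
    Divide the congruence (and modulus) by g = 10: 1·t ≡ 1 (mod 2).
    So t ≡ 1 (mod 2).
    Then x = 4 + 10·1 = 14, valid modulo lcm(10, 20) = 20: x ≡ 14 (mod 20).
  Combine with x ≡ 6 (mod 12): gcd(20, 12) = 4; 6 - 14 = -8, which IS divisible by 4, so compatible.
    Write x = 14 + 20·t and substitute into x ≡ 6 (mod 12): 20·t ≡ 6 − 14 = -8 (mod 12).
    Divide the congruence (and modulus) by g = 4: 5·t ≡ -2 (mod 3).
    Reduce coefficients mod 3: 2·t ≡ 1 (mod 3).
    The inverse of 2 mod 3 is 2 (since 2·2 = 4 = 1·3 + 1), so t ≡ 2·1 = 2 ≡ 2 (mod 3).
    Then x = 14 + 20·2 = 54, valid modulo lcm(20, 12) = 60: x ≡ 54 (mod 60).
Verify: 54 mod 10 = 4, 54 mod 20 = 14, 54 mod 12 = 6.

x ≡ 54 (mod 60).


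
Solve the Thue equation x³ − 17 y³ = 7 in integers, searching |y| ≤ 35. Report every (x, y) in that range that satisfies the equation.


The equation is x³ - 17y³ = 7. For fixed y, x³ = 17·y³ + 7, so a solution requires the RHS to be a perfect cube.
Strategy: iterate y from -35 to 35, compute RHS = 17·y³ + 7, and check whether it is a (positive or negative) perfect cube.
Check small values of y:
  y = 0: RHS = 7 is not a perfect cube.
  y = 1: RHS = 24 is not a perfect cube.
  y = -1: RHS = -10 is not a perfect cube.
  y = 2: RHS = 143 is not a perfect cube.
  y = -2: RHS = -129 is not a perfect cube.
  y = 3: RHS = 466 is not a perfect cube.
  y = -3: RHS = -452 is not a perfect cube.
Continuing the search up to |y| = 35 finds no solutions either.
No (x, y) in the scanned range satisfies the equation.

No integer solutions with |y| ≤ 35.


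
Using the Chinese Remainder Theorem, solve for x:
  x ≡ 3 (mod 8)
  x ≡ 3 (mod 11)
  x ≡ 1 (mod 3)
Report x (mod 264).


Moduli 8, 11, 3 are pairwise coprime; by CRT there is a unique solution modulo M = 8 · 11 · 3 = 264.
Solve pairwise, accumulating the modulus:
  Start with x ≡ 3 (mod 8).
  Combine with x ≡ 3 (mod 11): since gcd(8, 11) = 1, we get a unique residue mod 88.
    Write x = 3 + 8·t and substitute into x ≡ 3 (mod 11): 8·t ≡ 3 − 3 = 0 (mod 11).
    The inverse of 8 mod 11 is 7 (since 8·7 = 56 = 5·11 + 1), so t ≡ 7·0 = 0 ≡ 0 (mod 11).
    Then x = 3 + 8·0 = 3, valid modulo lcm(8, 11) = 88: x ≡ 3 (mod 88).
  Combine with x ≡ 1 (mod 3): since gcd(88, 3) = 1, we get a unique residue mod 264.
    Write x = 3 + 88·t and substitute into x ≡ 1 (mod 3): 88·t ≡ 1 − 3 = -2 (mod 3).
    Reduce coefficients mod 3: 1·t ≡ 1 (mod 3).
    So t ≡ 1 (mod 3).
    Then x = 3 + 88·1 = 91, valid modulo lcm(88, 3) = 264: x ≡ 91 (mod 264).
Verify: 91 mod 8 = 3 ✓, 91 mod 11 = 3 ✓, 91 mod 3 = 1 ✓.

x ≡ 91 (mod 264).


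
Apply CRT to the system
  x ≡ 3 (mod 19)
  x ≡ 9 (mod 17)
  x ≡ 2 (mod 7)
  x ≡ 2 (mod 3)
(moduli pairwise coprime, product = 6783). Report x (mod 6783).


Product of moduli M = 19 · 17 · 7 · 3 = 6783.
Merge one congruence at a time:
  Start: x ≡ 3 (mod 19).
  Combine with x ≡ 9 (mod 17); new modulus lcm = 323.
    Write x = 3 + 19·t and substitute into x ≡ 9 (mod 17): 19·t ≡ 9 − 3 = 6 (mod 17).
    Reduce coefficients mod 17: 2·t ≡ 6 (mod 17).
    The inverse of 2 mod 17 is 9 (since 2·9 = 18 = 1·17 + 1), so t ≡ 9·6 = 54 ≡ 3 (mod 17).
    Then x = 3 + 19·3 = 60, valid modulo lcm(19, 17) = 323: x ≡ 60 (mod 323).
  Combine with x ≡ 2 (mod 7); new modulus lcm = 2261.
    Write x = 60 + 323·t and substitute into x ≡ 2 (mod 7): 323·t ≡ 2 − 60 = -58 (mod 7).
    Reduce coefficients mod 7: 1·t ≡ 5 (mod 7).
    So t ≡ 5 (mod 7).
    Then x = 60 + 323·5 = 1675, valid modulo lcm(323, 7) = 2261: x ≡ 1675 (mod 2261).
  Combine with x ≡ 2 (mod 3); new modulus lcm = 6783.
    Write x = 1675 + 2261·t and substitute into x ≡ 2 (mod 3): 2261·t ≡ 2 − 1675 = -1673 (mod 3).
    Reduce coefficients mod 3: 2·t ≡ 1 (mod 3).
    The inverse of 2 mod 3 is 2 (since 2·2 = 4 = 1·3 + 1), so t ≡ 2·1 = 2 ≡ 2 (mod 3).
    Then x = 1675 + 2261·2 = 6197, valid modulo lcm(2261, 3) = 6783: x ≡ 6197 (mod 6783).
Verify against each original: 6197 mod 19 = 3, 6197 mod 17 = 9, 6197 mod 7 = 2, 6197 mod 3 = 2.

x ≡ 6197 (mod 6783).


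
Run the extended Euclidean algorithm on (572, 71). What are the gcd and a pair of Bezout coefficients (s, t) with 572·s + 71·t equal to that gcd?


Euclidean algorithm on (572, 71) — divide until remainder is 0:
  572 = 8 · 71 + 4
  71 = 17 · 4 + 3
  4 = 1 · 3 + 1
  3 = 3 · 1 + 0
gcd(572, 71) = 1.
Track Bezout coefficients alongside the remainders: start with r₀ = 572 = a·1 + b·0 (s = 1, t = 0) and r₁ = 71 = a·0 + b·1 (s = 0, t = 1); each new remainder r_{k+1} = r_{k-1} − q_k·r_k inherits s_{k+1} = s_{k-1} − q_k·s_k, t_{k+1} = t_{k-1} − q_k·t_k, so r_k = a·s_k + b·t_k at every step:
  q = 8: r = 4, s = 1 − 8·0 = 1, t = 0 − 8·1 = -8  (check: 572·1 + 71·(-8) = 4)
  q = 17: r = 3, s = 0 − 17·1 = -17, t = 1 − 17·(-8) = 137  (check: 572·(-17) + 71·137 = 3)
  q = 1: r = 1, s = 1 − 1·(-17) = 18, t = -8 − 1·137 = -145  (check: 572·18 + 71·(-145) = 1)
The row with r = 1 (the gcd) gives the Bezout coefficients s = 18, t = -145.
Result: 572 · (18) + 71 · (-145) = 1.

gcd(572, 71) = 1; s = 18, t = -145 (check: 572·18 + 71·(-145) = 1).


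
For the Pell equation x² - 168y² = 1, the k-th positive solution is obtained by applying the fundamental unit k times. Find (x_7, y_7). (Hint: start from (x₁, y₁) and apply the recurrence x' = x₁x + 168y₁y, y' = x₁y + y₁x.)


Step 1: Find the fundamental solution (x₁, y₁) of x² - 168y² = 1.
  Expand √168 as a continued fraction. a₀ = ⌊√168⌋ = 12; iterate m_{k+1} = d_k·a_k − m_k, d_{k+1} = (168 − m_{k+1}²)/d_k, a_{k+1} = ⌊(a₀ + m_{k+1})/d_{k+1}⌋ (starting m₀ = 0, d₀ = 1), with convergents p_k = a_k·p_{k-1} + p_{k-2}, q_k = a_k·q_{k-1} + q_{k-2} (p₋₁ = 1, q₋₁ = 0):
  k = 0: a₀ = 12; p₀/q₀ = 12/1; p₀² − 168·q₀² = 144 − 168 = -24.
  k = 1: m = 12, d = 24, a = ⌊(12 + 12)/24⌋ = 1; p/q = (1·12 + 1)/(1·1 + 0) = 13/1; p² − 168·q² = 169 − 168 = 1.
  The first convergent with p² − 168·q² = 1 gives the fundamental solution (x₁, y₁) = (13, 1).
Step 2: Apply the recurrence (x_{n+1}, y_{n+1}) = (x₁x_n + 168y₁y_n, x₁y_n + y₁x_n) repeatedly.
  From (x_1, y_1) = (13, 1): x_2 = 13·13 + 168·1·1 = 337; y_2 = 13·1 + 1·13 = 26.
  From (x_2, y_2) = (337, 26): x_3 = 13·337 + 168·1·26 = 8749; y_3 = 13·26 + 1·337 = 675.
  From (x_3, y_3) = (8749, 675): x_4 = 13·8749 + 168·1·675 = 227137; y_4 = 13·675 + 1·8749 = 17524.
  From (x_4, y_4) = (227137, 17524): x_5 = 13·227137 + 168·1·17524 = 5896813; y_5 = 13·17524 + 1·227137 = 454949.
  From (x_5, y_5) = (5896813, 454949): x_6 = 13·5896813 + 168·1·454949 = 153090001; y_6 = 13·454949 + 1·5896813 = 11811150.
  From (x_6, y_6) = (153090001, 11811150): x_7 = 13·153090001 + 168·1·11811150 = 3974443213; y_7 = 13·11811150 + 1·153090001 = 306634951.
Step 3: Verify x_7² - 168·y_7² = 15796198853361763369 - 15796198853361763368 = 1 (should be 1). ✓

(x_1, y_1) = (13, 1); (x_7, y_7) = (3974443213, 306634951).


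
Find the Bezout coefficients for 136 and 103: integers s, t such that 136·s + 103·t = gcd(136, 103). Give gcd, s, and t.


Euclidean algorithm on (136, 103) — divide until remainder is 0:
  136 = 1 · 103 + 33
  103 = 3 · 33 + 4
  33 = 8 · 4 + 1
  4 = 4 · 1 + 0
gcd(136, 103) = 1.
Track Bezout coefficients alongside the remainders: start with r₀ = 136 = a·1 + b·0 (s = 1, t = 0) and r₁ = 103 = a·0 + b·1 (s = 0, t = 1); each new remainder r_{k+1} = r_{k-1} − q_k·r_k inherits s_{k+1} = s_{k-1} − q_k·s_k, t_{k+1} = t_{k-1} − q_k·t_k, so r_k = a·s_k + b·t_k at every step:
  q = 1: r = 33, s = 1 − 1·0 = 1, t = 0 − 1·1 = -1  (check: 136·1 + 103·(-1) = 33)
  q = 3: r = 4, s = 0 − 3·1 = -3, t = 1 − 3·(-1) = 4  (check: 136·(-3) + 103·4 = 4)
  q = 8: r = 1, s = 1 − 8·(-3) = 25, t = -1 − 8·4 = -33  (check: 136·25 + 103·(-33) = 1)
The row with r = 1 (the gcd) gives the Bezout coefficients s = 25, t = -33.
Result: 136 · (25) + 103 · (-33) = 1.

gcd(136, 103) = 1; s = 25, t = -33 (check: 136·25 + 103·(-33) = 1).


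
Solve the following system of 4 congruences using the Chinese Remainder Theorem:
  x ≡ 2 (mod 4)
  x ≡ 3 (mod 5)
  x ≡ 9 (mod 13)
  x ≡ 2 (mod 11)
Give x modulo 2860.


Product of moduli M = 4 · 5 · 13 · 11 = 2860.
Merge one congruence at a time:
  Start: x ≡ 2 (mod 4).
  Combine with x ≡ 3 (mod 5); new modulus lcm = 20.
    Write x = 2 + 4·t and substitute into x ≡ 3 (mod 5): 4·t ≡ 3 − 2 = 1 (mod 5).
    The inverse of 4 mod 5 is 4 (since 4·4 = 16 = 3·5 + 1), so t ≡ 4·1 = 4 ≡ 4 (mod 5).
    Then x = 2 + 4·4 = 18, valid modulo lcm(4, 5) = 20: x ≡ 18 (mod 20).
  Combine with x ≡ 9 (mod 13); new modulus lcm = 260.
    Write x = 18 + 20·t and substitute into x ≡ 9 (mod 13): 20·t ≡ 9 − 18 = -9 (mod 13).
    Reduce coefficients mod 13: 7·t ≡ 4 (mod 13).
    The inverse of 7 mod 13 is 2 (since 7·2 = 14 = 1·13 + 1), so t ≡ 2·4 = 8 ≡ 8 (mod 13).
    Then x = 18 + 20·8 = 178, valid modulo lcm(20, 13) = 260: x ≡ 178 (mod 260).
  Combine with x ≡ 2 (mod 11); new modulus lcm = 2860.
    Write x = 178 + 260·t and substitute into x ≡ 2 (mod 11): 260·t ≡ 2 − 178 = -176 (mod 11).
    Reduce coefficients mod 11: 7·t ≡ 0 (mod 11).
    The inverse of 7 mod 11 is 8 (since 7·8 = 56 = 5·11 + 1), so t ≡ 8·0 = 0 ≡ 0 (mod 11).
    Then x = 178 + 260·0 = 178, valid modulo lcm(260, 11) = 2860: x ≡ 178 (mod 2860).
Verify against each original: 178 mod 4 = 2, 178 mod 5 = 3, 178 mod 13 = 9, 178 mod 11 = 2.

x ≡ 178 (mod 2860).


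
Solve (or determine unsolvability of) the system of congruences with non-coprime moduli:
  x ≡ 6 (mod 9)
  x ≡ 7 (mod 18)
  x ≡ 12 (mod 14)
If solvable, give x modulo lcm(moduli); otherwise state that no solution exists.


Moduli 9, 18, 14 are not pairwise coprime, so CRT works modulo lcm(m_i) when all pairwise compatibility conditions hold.
Pairwise compatibility: gcd(m_i, m_j) must divide a_i - a_j for every pair.
Merge one congruence at a time:
  Start: x ≡ 6 (mod 9).
  Combine with x ≡ 7 (mod 18): gcd(9, 18) = 9, and 7 - 6 = 1 is NOT divisible by 9.
    ⇒ system is inconsistent (no integer solution).

No solution (the system is inconsistent).


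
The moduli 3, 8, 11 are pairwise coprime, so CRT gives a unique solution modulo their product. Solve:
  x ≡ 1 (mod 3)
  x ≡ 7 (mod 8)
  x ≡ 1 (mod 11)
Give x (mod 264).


Moduli 3, 8, 11 are pairwise coprime; by CRT there is a unique solution modulo M = 3 · 8 · 11 = 264.
Solve pairwise, accumulating the modulus:
  Start with x ≡ 1 (mod 3).
  Combine with x ≡ 7 (mod 8): since gcd(3, 8) = 1, we get a unique residue mod 24.
    Write x = 1 + 3·t and substitute into x ≡ 7 (mod 8): 3·t ≡ 7 − 1 = 6 (mod 8).
    The inverse of 3 mod 8 is 3 (since 3·3 = 9 = 1·8 + 1), so t ≡ 3·6 = 18 ≡ 2 (mod 8).
    Then x = 1 + 3·2 = 7, valid modulo lcm(3, 8) = 24: x ≡ 7 (mod 24).
  Combine with x ≡ 1 (mod 11): since gcd(24, 11) = 1, we get a unique residue mod 264.
    Write x = 7 + 24·t and substitute into x ≡ 1 (mod 11): 24·t ≡ 1 − 7 = -6 (mod 11).
    Reduce coefficients mod 11: 2·t ≡ 5 (mod 11).
    The inverse of 2 mod 11 is 6 (since 2·6 = 12 = 1·11 + 1), so t ≡ 6·5 = 30 ≡ 8 (mod 11).
    Then x = 7 + 24·8 = 199, valid modulo lcm(24, 11) = 264: x ≡ 199 (mod 264).
Verify: 199 mod 3 = 1 ✓, 199 mod 8 = 7 ✓, 199 mod 11 = 1 ✓.

x ≡ 199 (mod 264).


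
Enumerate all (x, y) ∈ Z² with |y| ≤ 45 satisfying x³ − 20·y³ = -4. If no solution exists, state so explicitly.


The equation is x³ - 20y³ = -4. For fixed y, x³ = 20·y³ − 4, so a solution requires the RHS to be a perfect cube.
Strategy: iterate y from -45 to 45, compute RHS = 20·y³ − 4, and check whether it is a (positive or negative) perfect cube.
Check small values of y:
  y = 0: RHS = -4 is not a perfect cube.
  y = 1: RHS = 16 is not a perfect cube.
  y = -1: RHS = -24 is not a perfect cube.
  y = 2: RHS = 156 is not a perfect cube.
  y = -2: RHS = -164 is not a perfect cube.
  y = 3: RHS = 536 is not a perfect cube.
  y = -3: RHS = -544 is not a perfect cube.
Continuing the search up to |y| = 45 finds no solutions either.
No (x, y) in the scanned range satisfies the equation.

No integer solutions with |y| ≤ 45.


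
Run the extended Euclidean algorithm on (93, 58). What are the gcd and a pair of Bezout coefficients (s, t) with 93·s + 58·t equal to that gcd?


Euclidean algorithm on (93, 58) — divide until remainder is 0:
  93 = 1 · 58 + 35
  58 = 1 · 35 + 23
  35 = 1 · 23 + 12
  23 = 1 · 12 + 11
  12 = 1 · 11 + 1
  11 = 11 · 1 + 0
gcd(93, 58) = 1.
Track Bezout coefficients alongside the remainders: start with r₀ = 93 = a·1 + b·0 (s = 1, t = 0) and r₁ = 58 = a·0 + b·1 (s = 0, t = 1); each new remainder r_{k+1} = r_{k-1} − q_k·r_k inherits s_{k+1} = s_{k-1} − q_k·s_k, t_{k+1} = t_{k-1} − q_k·t_k, so r_k = a·s_k + b·t_k at every step:
  q = 1: r = 35, s = 1 − 1·0 = 1, t = 0 − 1·1 = -1  (check: 93·1 + 58·(-1) = 35)
  q = 1: r = 23, s = 0 − 1·1 = -1, t = 1 − 1·(-1) = 2  (check: 93·(-1) + 58·2 = 23)
  q = 1: r = 12, s = 1 − 1·(-1) = 2, t = -1 − 1·2 = -3  (check: 93·2 + 58·(-3) = 12)
  q = 1: r = 11, s = -1 − 1·2 = -3, t = 2 − 1·(-3) = 5  (check: 93·(-3) + 58·5 = 11)
  q = 1: r = 1, s = 2 − 1·(-3) = 5, t = -3 − 1·5 = -8  (check: 93·5 + 58·(-8) = 1)
The row with r = 1 (the gcd) gives the Bezout coefficients s = 5, t = -8.
Result: 93 · (5) + 58 · (-8) = 1.

gcd(93, 58) = 1; s = 5, t = -8 (check: 93·5 + 58·(-8) = 1).


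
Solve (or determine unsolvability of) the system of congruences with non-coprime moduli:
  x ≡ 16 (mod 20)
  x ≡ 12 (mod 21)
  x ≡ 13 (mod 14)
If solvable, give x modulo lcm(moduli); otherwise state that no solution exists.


Moduli 20, 21, 14 are not pairwise coprime, so CRT works modulo lcm(m_i) when all pairwise compatibility conditions hold.
Pairwise compatibility: gcd(m_i, m_j) must divide a_i - a_j for every pair.
Merge one congruence at a time:
  Start: x ≡ 16 (mod 20).
  Combine with x ≡ 12 (mod 21): gcd(20, 21) = 1; 12 - 16 = -4, which IS divisible by 1, so compatible.
    Write x = 16 + 20·t and substitute into x ≡ 12 (mod 21): 20·t ≡ 12 − 16 = -4 (mod 21).
    Reduce coefficients mod 21: 20·t ≡ 17 (mod 21).
    The inverse of 20 mod 21 is 20 (since 20·20 = 400 = 19·21 + 1), so t ≡ 20·17 = 340 ≡ 4 (mod 21).
    Then x = 16 + 20·4 = 96, valid modulo lcm(20, 21) = 420: x ≡ 96 (mod 420).
  Combine with x ≡ 13 (mod 14): gcd(420, 14) = 14, and 13 - 96 = -83 is NOT divisible by 14.
    ⇒ system is inconsistent (no integer solution).

No solution (the system is inconsistent).


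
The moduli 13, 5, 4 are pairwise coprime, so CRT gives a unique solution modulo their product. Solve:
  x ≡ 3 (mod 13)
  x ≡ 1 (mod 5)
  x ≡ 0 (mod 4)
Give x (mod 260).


Moduli 13, 5, 4 are pairwise coprime; by CRT there is a unique solution modulo M = 13 · 5 · 4 = 260.
Solve pairwise, accumulating the modulus:
  Start with x ≡ 3 (mod 13).
  Combine with x ≡ 1 (mod 5): since gcd(13, 5) = 1, we get a unique residue mod 65.
    Write x = 3 + 13·t and substitute into x ≡ 1 (mod 5): 13·t ≡ 1 − 3 = -2 (mod 5).
    Reduce coefficients mod 5: 3·t ≡ 3 (mod 5).
    The inverse of 3 mod 5 is 2 (since 3·2 = 6 = 1·5 + 1), so t ≡ 2·3 = 6 ≡ 1 (mod 5).
    Then x = 3 + 13·1 = 16, valid modulo lcm(13, 5) = 65: x ≡ 16 (mod 65).
  Combine with x ≡ 0 (mod 4): since gcd(65, 4) = 1, we get a unique residue mod 260.
    Write x = 16 + 65·t and substitute into x ≡ 0 (mod 4): 65·t ≡ 0 − 16 = -16 (mod 4).
    Reduce coefficients mod 4: 1·t ≡ 0 (mod 4).
    So t ≡ 0 (mod 4).
    Then x = 16 + 65·0 = 16, valid modulo lcm(65, 4) = 260: x ≡ 16 (mod 260).
Verify: 16 mod 13 = 3 ✓, 16 mod 5 = 1 ✓, 16 mod 4 = 0 ✓.

x ≡ 16 (mod 260).


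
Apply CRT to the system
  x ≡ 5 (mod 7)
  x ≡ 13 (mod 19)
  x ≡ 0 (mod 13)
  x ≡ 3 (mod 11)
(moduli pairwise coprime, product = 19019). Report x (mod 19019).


Product of moduli M = 7 · 19 · 13 · 11 = 19019.
Merge one congruence at a time:
  Start: x ≡ 5 (mod 7).
  Combine with x ≡ 13 (mod 19); new modulus lcm = 133.
    Write x = 5 + 7·t and substitute into x ≡ 13 (mod 19): 7·t ≡ 13 − 5 = 8 (mod 19).
    The inverse of 7 mod 19 is 11 (since 7·11 = 77 = 4·19 + 1), so t ≡ 11·8 = 88 ≡ 12 (mod 19).
    Then x = 5 + 7·12 = 89, valid modulo lcm(7, 19) = 133: x ≡ 89 (mod 133).
  Combine with x ≡ 0 (mod 13); new modulus lcm = 1729.
    Write x = 89 + 133·t and substitute into x ≡ 0 (mod 13): 133·t ≡ 0 − 89 = -89 (mod 13).
    Reduce coefficients mod 13: 3·t ≡ 2 (mod 13).
    The inverse of 3 mod 13 is 9 (since 3·9 = 27 = 2·13 + 1), so t ≡ 9·2 = 18 ≡ 5 (mod 13).
    Then x = 89 + 133·5 = 754, valid modulo lcm(133, 13) = 1729: x ≡ 754 (mod 1729).
  Combine with x ≡ 3 (mod 11); new modulus lcm = 19019.
    Write x = 754 + 1729·t and substitute into x ≡ 3 (mod 11): 1729·t ≡ 3 − 754 = -751 (mod 11).
    Reduce coefficients mod 11: 2·t ≡ 8 (mod 11).
    The inverse of 2 mod 11 is 6 (since 2·6 = 12 = 1·11 + 1), so t ≡ 6·8 = 48 ≡ 4 (mod 11).
    Then x = 754 + 1729·4 = 7670, valid modulo lcm(1729, 11) = 19019: x ≡ 7670 (mod 19019).
Verify against each original: 7670 mod 7 = 5, 7670 mod 19 = 13, 7670 mod 13 = 0, 7670 mod 11 = 3.

x ≡ 7670 (mod 19019).


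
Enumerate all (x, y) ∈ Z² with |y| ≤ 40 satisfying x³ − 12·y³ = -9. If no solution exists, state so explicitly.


The equation is x³ - 12y³ = -9. For fixed y, x³ = 12·y³ − 9, so a solution requires the RHS to be a perfect cube.
Strategy: iterate y from -40 to 40, compute RHS = 12·y³ − 9, and check whether it is a (positive or negative) perfect cube.
Check small values of y:
  y = 0: RHS = -9 is not a perfect cube.
  y = 1: RHS = 3 is not a perfect cube.
  y = -1: RHS = -21 is not a perfect cube.
  y = 2: RHS = 87 is not a perfect cube.
  y = -2: RHS = -105 is not a perfect cube.
  y = 3: RHS = 315 is not a perfect cube.
  y = -3: RHS = -333 is not a perfect cube.
Continuing the search up to |y| = 40 finds no solutions either.
No (x, y) in the scanned range satisfies the equation.

No integer solutions with |y| ≤ 40.
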